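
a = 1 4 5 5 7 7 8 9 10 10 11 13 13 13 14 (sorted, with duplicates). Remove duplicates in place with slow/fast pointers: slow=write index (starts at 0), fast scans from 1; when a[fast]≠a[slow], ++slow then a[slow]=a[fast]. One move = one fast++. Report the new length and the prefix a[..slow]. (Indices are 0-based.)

(s=0,f=1) a[fast]=4≠a[slow]=1 write a[1]=4 → slow++,fast++
(s=1,f=2) a[fast]=5≠a[slow]=4 write a[2]=5 → slow++,fast++
(s=2,f=3) a[fast]=5=a[slow] dup → fast++
(s=2,f=4) a[fast]=7≠a[slow]=5 write a[3]=7 → slow++,fast++
(s=3,f=5) a[fast]=7=a[slow] dup → fast++
(s=3,f=6) a[fast]=8≠a[slow]=7 write a[4]=8 → slow++,fast++
(s=4,f=7) a[fast]=9≠a[slow]=8 write a[5]=9 → slow++,fast++
(s=5,f=8) a[fast]=10≠a[slow]=9 write a[6]=10 → slow++,fast++
(s=6,f=9) a[fast]=10=a[slow] dup → fast++
(s=6,f=10) a[fast]=11≠a[slow]=10 write a[7]=11 → slow++,fast++
(s=7,f=11) a[fast]=13≠a[slow]=11 write a[8]=13 → slow++,fast++
(s=8,f=12) a[fast]=13=a[slow] dup → fast++
(s=8,f=13) a[fast]=13=a[slow] dup → fast++
(s=8,f=14) a[fast]=14≠a[slow]=13 write a[9]=14 → slow++,fast++

length 10; prefix = [1, 4, 5, 7, 8, 9, 10, 11, 13, 14]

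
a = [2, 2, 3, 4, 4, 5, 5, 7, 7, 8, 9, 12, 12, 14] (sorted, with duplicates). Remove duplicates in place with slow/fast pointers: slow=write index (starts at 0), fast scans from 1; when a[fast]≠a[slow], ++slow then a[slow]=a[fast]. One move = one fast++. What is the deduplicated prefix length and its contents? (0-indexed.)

length 9; prefix = [2, 3, 4, 5, 7, 8, 9, 12, 14]

(s=0,f=1) a[fast]=2=a[slow] dup → fast++
(s=0,f=2) a[fast]=3≠a[slow]=2 write a[1]=3 → slow++,fast++
(s=1,f=3) a[fast]=4≠a[slow]=3 write a[2]=4 → slow++,fast++
(s=2,f=4) a[fast]=4=a[slow] dup → fast++
(s=2,f=5) a[fast]=5≠a[slow]=4 write a[3]=5 → slow++,fast++
(s=3,f=6) a[fast]=5=a[slow] dup → fast++
(s=3,f=7) a[fast]=7≠a[slow]=5 write a[4]=7 → slow++,fast++
(s=4,f=8) a[fast]=7=a[slow] dup → fast++
(s=4,f=9) a[fast]=8≠a[slow]=7 write a[5]=8 → slow++,fast++
(s=5,f=10) a[fast]=9≠a[slow]=8 write a[6]=9 → slow++,fast++
(s=6,f=11) a[fast]=12≠a[slow]=9 write a[7]=12 → slow++,fast++
(s=7,f=12) a[fast]=12=a[slow] dup → fast++
(s=7,f=13) a[fast]=14≠a[slow]=12 write a[8]=14 → slow++,fast++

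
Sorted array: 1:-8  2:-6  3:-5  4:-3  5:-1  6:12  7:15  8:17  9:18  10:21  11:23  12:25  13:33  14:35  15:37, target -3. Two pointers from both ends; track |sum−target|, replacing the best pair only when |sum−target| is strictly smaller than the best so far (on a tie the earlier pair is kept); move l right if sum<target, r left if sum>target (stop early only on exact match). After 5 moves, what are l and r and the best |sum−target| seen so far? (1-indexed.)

l=1 r=15: -8+37=29 d=32 *, r--
l=1 r=14: -8+35=27 d=30 *, r--
l=1 r=13: -8+33=25 d=28 *, r--
l=1 r=12: -8+25=17 d=20 *, r--
l=1 r=11: -8+23=15 d=18 *, r--

l=1, r=10, best |Δ|=18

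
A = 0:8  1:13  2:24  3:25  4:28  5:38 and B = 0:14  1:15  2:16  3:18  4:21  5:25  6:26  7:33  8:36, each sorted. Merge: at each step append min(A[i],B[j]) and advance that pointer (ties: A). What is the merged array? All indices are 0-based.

[8, 13, 14, 15, 16, 18, 21, 24, 25, 25, 26, 28, 33, 36, 38]

i=0 j=0: A[i]=8<=B[j]=14 take 8, i++
i=1 j=0: A[i]=13<=B[j]=14 take 13, i++
i=2 j=0: A[i]=24>B[j]=14 take 14, j++
i=2 j=1: A[i]=24>B[j]=15 take 15, j++
i=2 j=2: A[i]=24>B[j]=16 take 16, j++
i=2 j=3: A[i]=24>B[j]=18 take 18, j++
i=2 j=4: A[i]=24>B[j]=21 take 21, j++
i=2 j=5: A[i]=24<=B[j]=25 take 24, i++
i=3 j=5: A[i]=25<=B[j]=25 take 25, i++
i=4 j=5: A[i]=28>B[j]=25 take 25, j++
i=4 j=6: A[i]=28>B[j]=26 take 26, j++
i=4 j=7: A[i]=28<=B[j]=33 take 28, i++
i=5 j=7: A[i]=38>B[j]=33 take 33, j++
i=5 j=8: A[i]=38>B[j]=36 take 36, j++
i=5 j=9: B done, take A[i]=38, i++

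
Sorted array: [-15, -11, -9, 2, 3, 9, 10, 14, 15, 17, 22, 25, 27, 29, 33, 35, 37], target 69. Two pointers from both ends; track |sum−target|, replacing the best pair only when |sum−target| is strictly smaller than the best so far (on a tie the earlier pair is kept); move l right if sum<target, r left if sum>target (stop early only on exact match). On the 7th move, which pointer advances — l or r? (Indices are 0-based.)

l

l=0 r=16: -15+37=22 d=47 *, l++
l=1 r=16: -11+37=26 d=43 *, l++
l=2 r=16: -9+37=28 d=41 *, l++
l=3 r=16: 2+37=39 d=30 *, l++
l=4 r=16: 3+37=40 d=29 *, l++
l=5 r=16: 9+37=46 d=23 *, l++
l=6 r=16: 10+37=47 d=22 *, l++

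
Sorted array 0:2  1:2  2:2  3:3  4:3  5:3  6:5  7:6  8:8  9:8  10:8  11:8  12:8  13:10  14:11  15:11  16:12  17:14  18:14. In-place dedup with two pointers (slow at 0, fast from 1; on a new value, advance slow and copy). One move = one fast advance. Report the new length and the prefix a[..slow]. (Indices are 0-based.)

(s=0,f=1) a[fast]=2=a[slow] dup → fast++
(s=0,f=2) a[fast]=2=a[slow] dup → fast++
(s=0,f=3) a[fast]=3≠a[slow]=2 write a[1]=3 → slow++,fast++
(s=1,f=4) a[fast]=3=a[slow] dup → fast++
(s=1,f=5) a[fast]=3=a[slow] dup → fast++
(s=1,f=6) a[fast]=5≠a[slow]=3 write a[2]=5 → slow++,fast++
(s=2,f=7) a[fast]=6≠a[slow]=5 write a[3]=6 → slow++,fast++
(s=3,f=8) a[fast]=8≠a[slow]=6 write a[4]=8 → slow++,fast++
(s=4,f=9) a[fast]=8=a[slow] dup → fast++
(s=4,f=10) a[fast]=8=a[slow] dup → fast++
(s=4,f=11) a[fast]=8=a[slow] dup → fast++
(s=4,f=12) a[fast]=8=a[slow] dup → fast++
(s=4,f=13) a[fast]=10≠a[slow]=8 write a[5]=10 → slow++,fast++
(s=5,f=14) a[fast]=11≠a[slow]=10 write a[6]=11 → slow++,fast++
(s=6,f=15) a[fast]=11=a[slow] dup → fast++
(s=6,f=16) a[fast]=12≠a[slow]=11 write a[7]=12 → slow++,fast++
(s=7,f=17) a[fast]=14≠a[slow]=12 write a[8]=14 → slow++,fast++
(s=8,f=18) a[fast]=14=a[slow] dup → fast++

length 9; prefix = [2, 3, 5, 6, 8, 10, 11, 12, 14]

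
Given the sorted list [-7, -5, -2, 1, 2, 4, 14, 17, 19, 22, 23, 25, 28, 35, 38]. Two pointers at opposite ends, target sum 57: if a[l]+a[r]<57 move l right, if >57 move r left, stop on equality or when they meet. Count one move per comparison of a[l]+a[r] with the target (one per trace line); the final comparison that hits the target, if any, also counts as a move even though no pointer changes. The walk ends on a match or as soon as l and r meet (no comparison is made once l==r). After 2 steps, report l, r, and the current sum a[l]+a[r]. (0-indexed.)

[0,14] -7+38=31 <57 → l++
[1,14] -5+38=33 <57 → l++

l=2, r=14, sum=36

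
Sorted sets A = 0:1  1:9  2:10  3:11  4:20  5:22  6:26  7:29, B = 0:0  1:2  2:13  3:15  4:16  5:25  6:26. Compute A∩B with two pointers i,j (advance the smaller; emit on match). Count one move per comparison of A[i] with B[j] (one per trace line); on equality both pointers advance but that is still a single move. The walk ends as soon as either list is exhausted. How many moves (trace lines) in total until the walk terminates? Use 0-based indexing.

13 moves

i=0 j=0: 1>0, j++
i=0 j=1: 1<2, i++
i=1 j=1: 9>2, j++
i=1 j=2: 9<13, i++
i=2 j=2: 10<13, i++
i=3 j=2: 11<13, i++
i=4 j=2: 20>13, j++
i=4 j=3: 20>15, j++
i=4 j=4: 20>16, j++
i=4 j=5: 20<25, i++
i=5 j=5: 22<25, i++
i=6 j=5: 26>25, j++
i=6 j=6: 26==26 emit, i++,j++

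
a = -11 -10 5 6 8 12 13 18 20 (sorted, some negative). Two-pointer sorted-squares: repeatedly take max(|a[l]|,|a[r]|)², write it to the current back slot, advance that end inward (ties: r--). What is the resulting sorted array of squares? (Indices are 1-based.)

[25, 36, 64, 100, 121, 144, 169, 324, 400]

[1,9] |-11|<=|20| out[9]=400 → r--
[1,8] |-11|<=|18| out[8]=324 → r--
[1,7] |-11|<=|13| out[7]=169 → r--
[1,6] |-11|<=|12| out[6]=144 → r--
[1,5] |-11|>|8| out[5]=121 → l++
[2,5] |-10|>|8| out[4]=100 → l++
[3,5] |5|<=|8| out[3]=64 → r--
[3,4] |5|<=|6| out[2]=36 → r--
[3,3] |5|<=|5| out[1]=25 → r--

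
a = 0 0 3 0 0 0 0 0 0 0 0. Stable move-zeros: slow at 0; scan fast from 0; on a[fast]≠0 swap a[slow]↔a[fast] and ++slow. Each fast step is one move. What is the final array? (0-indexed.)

(s=0,f=0) a[fast]=0 → fast++
(s=0,f=1) a[fast]=0 → fast++
(s=0,f=2) a[fast]=3≠0 swap→a[0]=3 → slow++,fast++
(s=1,f=3) a[fast]=0 → fast++
(s=1,f=4) a[fast]=0 → fast++
(s=1,f=5) a[fast]=0 → fast++
(s=1,f=6) a[fast]=0 → fast++
(s=1,f=7) a[fast]=0 → fast++
(s=1,f=8) a[fast]=0 → fast++
(s=1,f=9) a[fast]=0 → fast++
(s=1,f=10) a[fast]=0 → fast++

[3, 0, 0, 0, 0, 0, 0, 0, 0, 0, 0]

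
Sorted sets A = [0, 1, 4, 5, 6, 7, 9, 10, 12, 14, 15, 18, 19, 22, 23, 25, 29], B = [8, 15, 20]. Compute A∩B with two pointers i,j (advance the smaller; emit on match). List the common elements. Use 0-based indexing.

i=0 j=0: 0<8, i++
i=1 j=0: 1<8, i++
i=2 j=0: 4<8, i++
i=3 j=0: 5<8, i++
i=4 j=0: 6<8, i++
i=5 j=0: 7<8, i++
i=6 j=0: 9>8, j++
i=6 j=1: 9<15, i++
i=7 j=1: 10<15, i++
i=8 j=1: 12<15, i++
i=9 j=1: 14<15, i++
i=10 j=1: 15==15 emit, i++,j++
i=11 j=2: 18<20, i++
i=12 j=2: 19<20, i++
i=13 j=2: 22>20, j++

intersection = [15]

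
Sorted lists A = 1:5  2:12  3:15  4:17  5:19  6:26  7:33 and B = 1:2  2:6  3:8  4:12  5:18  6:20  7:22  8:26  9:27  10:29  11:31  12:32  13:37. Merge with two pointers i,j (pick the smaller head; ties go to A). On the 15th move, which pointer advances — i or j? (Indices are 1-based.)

j

[i=1,j=1] A[i]=5>B[j]=2 take 2 → j++
[i=1,j=2] A[i]=5<=B[j]=6 take 5 → i++
[i=2,j=2] A[i]=12>B[j]=6 take 6 → j++
[i=2,j=3] A[i]=12>B[j]=8 take 8 → j++
[i=2,j=4] A[i]=12<=B[j]=12 take 12 → i++
[i=3,j=4] A[i]=15>B[j]=12 take 12 → j++
[i=3,j=5] A[i]=15<=B[j]=18 take 15 → i++
[i=4,j=5] A[i]=17<=B[j]=18 take 17 → i++
[i=5,j=5] A[i]=19>B[j]=18 take 18 → j++
[i=5,j=6] A[i]=19<=B[j]=20 take 19 → i++
[i=6,j=6] A[i]=26>B[j]=20 take 20 → j++
[i=6,j=7] A[i]=26>B[j]=22 take 22 → j++
[i=6,j=8] A[i]=26<=B[j]=26 take 26 → i++
[i=7,j=8] A[i]=33>B[j]=26 take 26 → j++
[i=7,j=9] A[i]=33>B[j]=27 take 27 → j++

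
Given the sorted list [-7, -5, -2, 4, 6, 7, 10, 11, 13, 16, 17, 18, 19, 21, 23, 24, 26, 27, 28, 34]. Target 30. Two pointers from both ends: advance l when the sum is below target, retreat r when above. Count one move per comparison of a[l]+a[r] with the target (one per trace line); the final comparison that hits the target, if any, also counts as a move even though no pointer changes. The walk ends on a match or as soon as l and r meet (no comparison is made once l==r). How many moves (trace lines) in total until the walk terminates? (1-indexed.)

7 moves

[1,20] -7+34=27 <30 → l++
[2,20] -5+34=29 <30 → l++
[3,20] -2+34=32 >30 → r--
[3,19] -2+28=26 <30 → l++
[4,19] 4+28=32 >30 → r--
[4,18] 4+27=31 >30 → r--
[4,17] 4+26=30 → found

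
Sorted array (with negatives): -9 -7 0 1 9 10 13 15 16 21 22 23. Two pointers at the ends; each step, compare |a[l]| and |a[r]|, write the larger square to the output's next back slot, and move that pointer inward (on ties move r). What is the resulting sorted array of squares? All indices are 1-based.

[1,12] |-9|<=|23| out[12]=529 → r--
[1,11] |-9|<=|22| out[11]=484 → r--
[1,10] |-9|<=|21| out[10]=441 → r--
[1,9] |-9|<=|16| out[9]=256 → r--
[1,8] |-9|<=|15| out[8]=225 → r--
[1,7] |-9|<=|13| out[7]=169 → r--
[1,6] |-9|<=|10| out[6]=100 → r--
[1,5] |-9|<=|9| out[5]=81 → r--
[1,4] |-9|>|1| out[4]=81 → l++
[2,4] |-7|>|1| out[3]=49 → l++
[3,4] |0|<=|1| out[2]=1 → r--
[3,3] |0|<=|0| out[1]=0 → r--

[0, 1, 49, 81, 81, 100, 169, 225, 256, 441, 484, 529]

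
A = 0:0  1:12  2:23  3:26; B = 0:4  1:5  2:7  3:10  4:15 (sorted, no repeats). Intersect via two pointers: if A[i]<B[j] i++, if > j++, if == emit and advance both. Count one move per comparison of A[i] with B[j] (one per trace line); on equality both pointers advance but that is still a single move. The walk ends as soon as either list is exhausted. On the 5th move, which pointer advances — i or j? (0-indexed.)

j

[i=0,j=0] 0<4 → i++
[i=1,j=0] 12>4 → j++
[i=1,j=1] 12>5 → j++
[i=1,j=2] 12>7 → j++
[i=1,j=3] 12>10 → j++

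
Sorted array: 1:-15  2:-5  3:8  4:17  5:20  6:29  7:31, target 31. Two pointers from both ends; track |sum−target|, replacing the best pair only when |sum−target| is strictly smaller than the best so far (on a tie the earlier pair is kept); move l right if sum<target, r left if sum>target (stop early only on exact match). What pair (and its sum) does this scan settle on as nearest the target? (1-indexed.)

pair (8, 20) with sum 28 (|Δ|=3)

[1,7] -15+31=16 d=15 * → l++
[2,7] -5+31=26 d=5 * → l++
[3,7] 8+31=39 d=8 → r--
[3,6] 8+29=37 d=6 → r--
[3,5] 8+20=28 d=3 * → l++
[4,5] 17+20=37 d=6 → r--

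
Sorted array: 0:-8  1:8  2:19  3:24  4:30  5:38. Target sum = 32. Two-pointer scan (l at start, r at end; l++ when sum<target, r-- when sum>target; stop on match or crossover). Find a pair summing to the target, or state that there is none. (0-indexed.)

l=0 r=5: -8+38=30 <32, l++
l=1 r=5: 8+38=46 >32, r--
l=1 r=4: 8+30=38 >32, r--
l=1 r=3: 8+24=32, found

(8, 24)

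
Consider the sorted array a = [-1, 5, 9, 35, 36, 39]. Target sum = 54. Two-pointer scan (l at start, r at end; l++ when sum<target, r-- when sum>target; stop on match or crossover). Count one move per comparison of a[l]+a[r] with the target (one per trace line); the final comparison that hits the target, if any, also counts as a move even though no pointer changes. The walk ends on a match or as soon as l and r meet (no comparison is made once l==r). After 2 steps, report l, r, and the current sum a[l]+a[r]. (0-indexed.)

l=2, r=5, sum=48

[0,5] -1+39=38 <54 → l++
[1,5] 5+39=44 <54 → l++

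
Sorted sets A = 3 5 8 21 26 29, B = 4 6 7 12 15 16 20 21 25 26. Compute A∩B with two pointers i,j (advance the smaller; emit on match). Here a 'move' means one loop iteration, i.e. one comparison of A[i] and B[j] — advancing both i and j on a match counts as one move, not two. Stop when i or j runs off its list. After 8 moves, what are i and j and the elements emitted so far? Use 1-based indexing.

[i=1,j=1] 3<4 → i++
[i=2,j=1] 5>4 → j++
[i=2,j=2] 5<6 → i++
[i=3,j=2] 8>6 → j++
[i=3,j=3] 8>7 → j++
[i=3,j=4] 8<12 → i++
[i=4,j=4] 21>12 → j++
[i=4,j=5] 21>15 → j++

i=4, j=6, emitted=[]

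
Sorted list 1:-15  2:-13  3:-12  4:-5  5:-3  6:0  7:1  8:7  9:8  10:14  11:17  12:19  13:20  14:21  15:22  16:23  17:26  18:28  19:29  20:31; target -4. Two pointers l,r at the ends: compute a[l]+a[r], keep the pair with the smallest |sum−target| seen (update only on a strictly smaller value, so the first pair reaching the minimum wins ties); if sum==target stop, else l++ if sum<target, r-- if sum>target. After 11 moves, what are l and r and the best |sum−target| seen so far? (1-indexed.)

[1,20] -15+31=16 d=20 * → r--
[1,19] -15+29=14 d=18 * → r--
[1,18] -15+28=13 d=17 * → r--
[1,17] -15+26=11 d=15 * → r--
[1,16] -15+23=8 d=12 * → r--
[1,15] -15+22=7 d=11 * → r--
[1,14] -15+21=6 d=10 * → r--
[1,13] -15+20=5 d=9 * → r--
[1,12] -15+19=4 d=8 * → r--
[1,11] -15+17=2 d=6 * → r--
[1,10] -15+14=-1 d=3 * → r--

l=1, r=9, best |Δ|=3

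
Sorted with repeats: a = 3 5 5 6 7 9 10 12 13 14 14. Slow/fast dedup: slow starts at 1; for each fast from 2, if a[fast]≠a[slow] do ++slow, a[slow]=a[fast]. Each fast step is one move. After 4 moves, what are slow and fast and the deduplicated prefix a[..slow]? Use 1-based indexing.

slow=4, fast=6, prefix=[3, 5, 6, 7]

slow=1 fast=2: a[fast]=5≠a[slow]=3 write a[2]=5, slow++,fast++
slow=2 fast=3: a[fast]=5=a[slow] dup, fast++
slow=2 fast=4: a[fast]=6≠a[slow]=5 write a[3]=6, slow++,fast++
slow=3 fast=5: a[fast]=7≠a[slow]=6 write a[4]=7, slow++,fast++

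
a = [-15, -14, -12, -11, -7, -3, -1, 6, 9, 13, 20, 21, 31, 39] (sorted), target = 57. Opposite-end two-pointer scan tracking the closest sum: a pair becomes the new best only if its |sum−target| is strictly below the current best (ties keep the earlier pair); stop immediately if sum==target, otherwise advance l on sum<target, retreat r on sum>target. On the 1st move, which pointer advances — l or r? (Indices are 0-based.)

[0,13] -15+39=24 d=33 * → l++

l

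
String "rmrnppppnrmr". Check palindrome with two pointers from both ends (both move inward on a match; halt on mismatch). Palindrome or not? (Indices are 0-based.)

palindrome

l=0 r=11: 'r'=='r', l++,r--
l=1 r=10: 'm'=='m', l++,r--
l=2 r=9: 'r'=='r', l++,r--
l=3 r=8: 'n'=='n', l++,r--
l=4 r=7: 'p'=='p', l++,r--
l=5 r=6: 'p'=='p', l++,r--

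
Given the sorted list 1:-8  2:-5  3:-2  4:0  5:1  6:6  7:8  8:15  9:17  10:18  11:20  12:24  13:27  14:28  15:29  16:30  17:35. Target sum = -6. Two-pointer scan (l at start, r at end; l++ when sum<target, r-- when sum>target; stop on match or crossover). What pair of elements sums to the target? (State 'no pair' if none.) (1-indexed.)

no pair

l=1 r=17: -8+35=27 >-6, r--
l=1 r=16: -8+30=22 >-6, r--
l=1 r=15: -8+29=21 >-6, r--
l=1 r=14: -8+28=20 >-6, r--
l=1 r=13: -8+27=19 >-6, r--
l=1 r=12: -8+24=16 >-6, r--
l=1 r=11: -8+20=12 >-6, r--
l=1 r=10: -8+18=10 >-6, r--
l=1 r=9: -8+17=9 >-6, r--
l=1 r=8: -8+15=7 >-6, r--
l=1 r=7: -8+8=0 >-6, r--
l=1 r=6: -8+6=-2 >-6, r--
l=1 r=5: -8+1=-7 <-6, l++
l=2 r=5: -5+1=-4 >-6, r--
l=2 r=4: -5+0=-5 >-6, r--
l=2 r=3: -5+-2=-7 <-6, l++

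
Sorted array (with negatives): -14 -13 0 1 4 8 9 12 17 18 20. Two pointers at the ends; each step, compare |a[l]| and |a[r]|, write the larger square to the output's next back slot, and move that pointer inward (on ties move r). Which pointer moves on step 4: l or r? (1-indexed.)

l

l=1 r=11: |-14|<=|20| out[11]=400, r--
l=1 r=10: |-14|<=|18| out[10]=324, r--
l=1 r=9: |-14|<=|17| out[9]=289, r--
l=1 r=8: |-14|>|12| out[8]=196, l++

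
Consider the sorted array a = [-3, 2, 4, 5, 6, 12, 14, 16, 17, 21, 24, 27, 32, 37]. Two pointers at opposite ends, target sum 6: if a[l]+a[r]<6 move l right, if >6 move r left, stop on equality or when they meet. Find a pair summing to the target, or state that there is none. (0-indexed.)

l=0 r=13: -3+37=34 >6, r--
l=0 r=12: -3+32=29 >6, r--
l=0 r=11: -3+27=24 >6, r--
l=0 r=10: -3+24=21 >6, r--
l=0 r=9: -3+21=18 >6, r--
l=0 r=8: -3+17=14 >6, r--
l=0 r=7: -3+16=13 >6, r--
l=0 r=6: -3+14=11 >6, r--
l=0 r=5: -3+12=9 >6, r--
l=0 r=4: -3+6=3 <6, l++
l=1 r=4: 2+6=8 >6, r--
l=1 r=3: 2+5=7 >6, r--
l=1 r=2: 2+4=6, found

(2, 4)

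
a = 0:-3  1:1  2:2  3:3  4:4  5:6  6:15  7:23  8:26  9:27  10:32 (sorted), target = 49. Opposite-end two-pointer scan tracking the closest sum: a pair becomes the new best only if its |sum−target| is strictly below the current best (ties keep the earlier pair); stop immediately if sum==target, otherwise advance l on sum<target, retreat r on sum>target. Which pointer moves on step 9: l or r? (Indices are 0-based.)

[0,10] -3+32=29 d=20 * → l++
[1,10] 1+32=33 d=16 * → l++
[2,10] 2+32=34 d=15 * → l++
[3,10] 3+32=35 d=14 * → l++
[4,10] 4+32=36 d=13 * → l++
[5,10] 6+32=38 d=11 * → l++
[6,10] 15+32=47 d=2 * → l++
[7,10] 23+32=55 d=6 → r--
[7,9] 23+27=50 d=1 * → r--

r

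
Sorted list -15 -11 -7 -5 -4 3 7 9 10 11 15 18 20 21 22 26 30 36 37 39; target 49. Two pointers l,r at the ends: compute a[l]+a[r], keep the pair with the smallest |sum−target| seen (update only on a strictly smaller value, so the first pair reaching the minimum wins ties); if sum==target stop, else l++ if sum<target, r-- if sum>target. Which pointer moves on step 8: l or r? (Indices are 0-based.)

l

[0,19] -15+39=24 d=25 * → l++
[1,19] -11+39=28 d=21 * → l++
[2,19] -7+39=32 d=17 * → l++
[3,19] -5+39=34 d=15 * → l++
[4,19] -4+39=35 d=14 * → l++
[5,19] 3+39=42 d=7 * → l++
[6,19] 7+39=46 d=3 * → l++
[7,19] 9+39=48 d=1 * → l++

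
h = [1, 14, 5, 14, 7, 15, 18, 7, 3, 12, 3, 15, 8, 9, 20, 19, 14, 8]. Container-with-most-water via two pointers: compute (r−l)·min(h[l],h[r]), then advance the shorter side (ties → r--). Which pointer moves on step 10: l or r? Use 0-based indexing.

[0,17] min(1,8)*17=17 best=17 * → l++
[1,17] min(14,8)*16=128 best=128 * → r--
[1,16] min(14,14)*15=210 best=210 * → r--
[1,15] min(14,19)*14=196 best=210 → l++
[2,15] min(5,19)*13=65 best=210 → l++
[3,15] min(14,19)*12=168 best=210 → l++
[4,15] min(7,19)*11=77 best=210 → l++
[5,15] min(15,19)*10=150 best=210 → l++
[6,15] min(18,19)*9=162 best=210 → l++
[7,15] min(7,19)*8=56 best=210 → l++

l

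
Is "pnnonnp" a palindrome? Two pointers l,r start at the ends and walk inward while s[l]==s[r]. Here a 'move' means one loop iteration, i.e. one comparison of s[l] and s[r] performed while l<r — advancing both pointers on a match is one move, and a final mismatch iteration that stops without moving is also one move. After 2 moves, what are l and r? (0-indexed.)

l=0 r=6: 'p'=='p', l++,r--
l=1 r=5: 'n'=='n', l++,r--

l=2, r=4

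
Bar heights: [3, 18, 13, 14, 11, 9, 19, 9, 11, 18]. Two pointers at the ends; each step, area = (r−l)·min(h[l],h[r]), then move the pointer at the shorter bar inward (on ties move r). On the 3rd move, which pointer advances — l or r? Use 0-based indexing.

r

l=0 r=9: min(3,18)*9=27 best=27 *, l++
l=1 r=9: min(18,18)*8=144 best=144 *, r--
l=1 r=8: min(18,11)*7=77 best=144, r--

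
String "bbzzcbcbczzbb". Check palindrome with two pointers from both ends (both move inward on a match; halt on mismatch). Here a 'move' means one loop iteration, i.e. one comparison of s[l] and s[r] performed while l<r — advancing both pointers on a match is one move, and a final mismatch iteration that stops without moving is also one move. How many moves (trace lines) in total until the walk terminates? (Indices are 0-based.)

l=0 r=12: 'b'=='b', l++,r--
l=1 r=11: 'b'=='b', l++,r--
l=2 r=10: 'z'=='z', l++,r--
l=3 r=9: 'z'=='z', l++,r--
l=4 r=8: 'c'=='c', l++,r--
l=5 r=7: 'b'=='b', l++,r--

6 moves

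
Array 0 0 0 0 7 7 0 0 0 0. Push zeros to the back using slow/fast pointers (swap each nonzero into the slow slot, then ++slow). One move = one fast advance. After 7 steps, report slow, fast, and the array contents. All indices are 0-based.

slow=2, fast=7, a=[7, 7, 0, 0, 0, 0, 0, 0, 0, 0]

(s=0,f=0) a[fast]=0 → fast++
(s=0,f=1) a[fast]=0 → fast++
(s=0,f=2) a[fast]=0 → fast++
(s=0,f=3) a[fast]=0 → fast++
(s=0,f=4) a[fast]=7≠0 swap→a[0]=7 → slow++,fast++
(s=1,f=5) a[fast]=7≠0 swap→a[1]=7 → slow++,fast++
(s=2,f=6) a[fast]=0 → fast++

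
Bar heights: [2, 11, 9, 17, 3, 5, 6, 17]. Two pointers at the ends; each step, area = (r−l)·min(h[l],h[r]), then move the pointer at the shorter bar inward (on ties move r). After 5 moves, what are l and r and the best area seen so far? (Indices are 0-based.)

l=3, r=5, best area=68

[0,7] min(2,17)*7=14 best=14 * → l++
[1,7] min(11,17)*6=66 best=66 * → l++
[2,7] min(9,17)*5=45 best=66 → l++
[3,7] min(17,17)*4=68 best=68 * → r--
[3,6] min(17,6)*3=18 best=68 → r--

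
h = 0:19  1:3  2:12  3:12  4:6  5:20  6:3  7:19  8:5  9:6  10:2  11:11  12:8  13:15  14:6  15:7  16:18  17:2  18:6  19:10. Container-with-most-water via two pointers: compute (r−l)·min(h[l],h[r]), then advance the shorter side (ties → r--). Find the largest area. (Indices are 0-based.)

max area = 288

l=0 r=19: min(19,10)*19=190 best=190 *, r--
l=0 r=18: min(19,6)*18=108 best=190, r--
l=0 r=17: min(19,2)*17=34 best=190, r--
l=0 r=16: min(19,18)*16=288 best=288 *, r--
l=0 r=15: min(19,7)*15=105 best=288, r--
l=0 r=14: min(19,6)*14=84 best=288, r--
l=0 r=13: min(19,15)*13=195 best=288, r--
l=0 r=12: min(19,8)*12=96 best=288, r--
l=0 r=11: min(19,11)*11=121 best=288, r--
l=0 r=10: min(19,2)*10=20 best=288, r--
l=0 r=9: min(19,6)*9=54 best=288, r--
l=0 r=8: min(19,5)*8=40 best=288, r--
l=0 r=7: min(19,19)*7=133 best=288, r--
l=0 r=6: min(19,3)*6=18 best=288, r--
l=0 r=5: min(19,20)*5=95 best=288, l++
l=1 r=5: min(3,20)*4=12 best=288, l++
l=2 r=5: min(12,20)*3=36 best=288, l++
l=3 r=5: min(12,20)*2=24 best=288, l++
l=4 r=5: min(6,20)*1=6 best=288, l++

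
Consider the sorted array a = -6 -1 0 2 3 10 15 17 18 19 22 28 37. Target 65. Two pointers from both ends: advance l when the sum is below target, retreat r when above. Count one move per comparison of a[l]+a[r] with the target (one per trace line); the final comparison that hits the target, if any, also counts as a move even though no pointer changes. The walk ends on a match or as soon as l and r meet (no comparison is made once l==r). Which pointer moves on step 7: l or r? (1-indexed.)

l=1 r=13: -6+37=31 <65, l++
l=2 r=13: -1+37=36 <65, l++
l=3 r=13: 0+37=37 <65, l++
l=4 r=13: 2+37=39 <65, l++
l=5 r=13: 3+37=40 <65, l++
l=6 r=13: 10+37=47 <65, l++
l=7 r=13: 15+37=52 <65, l++

l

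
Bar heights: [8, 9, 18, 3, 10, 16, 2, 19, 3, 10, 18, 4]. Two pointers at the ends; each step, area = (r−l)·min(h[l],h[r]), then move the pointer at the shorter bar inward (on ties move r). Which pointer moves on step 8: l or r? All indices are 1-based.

l

l=1 r=12: min(8,4)*11=44 best=44 *, r--
l=1 r=11: min(8,18)*10=80 best=80 *, l++
l=2 r=11: min(9,18)*9=81 best=81 *, l++
l=3 r=11: min(18,18)*8=144 best=144 *, r--
l=3 r=10: min(18,10)*7=70 best=144, r--
l=3 r=9: min(18,3)*6=18 best=144, r--
l=3 r=8: min(18,19)*5=90 best=144, l++
l=4 r=8: min(3,19)*4=12 best=144, l++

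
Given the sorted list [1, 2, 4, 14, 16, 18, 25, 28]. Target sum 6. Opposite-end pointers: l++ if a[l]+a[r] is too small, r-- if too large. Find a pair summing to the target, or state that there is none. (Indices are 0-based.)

(2, 4)

l=0 r=7: 1+28=29 >6, r--
l=0 r=6: 1+25=26 >6, r--
l=0 r=5: 1+18=19 >6, r--
l=0 r=4: 1+16=17 >6, r--
l=0 r=3: 1+14=15 >6, r--
l=0 r=2: 1+4=5 <6, l++
l=1 r=2: 2+4=6, found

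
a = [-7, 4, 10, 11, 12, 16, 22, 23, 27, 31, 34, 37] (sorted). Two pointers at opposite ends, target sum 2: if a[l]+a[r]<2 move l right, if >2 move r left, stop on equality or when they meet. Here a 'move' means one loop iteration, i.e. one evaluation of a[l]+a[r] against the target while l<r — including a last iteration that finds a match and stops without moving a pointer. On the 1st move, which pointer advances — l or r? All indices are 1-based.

[1,12] -7+37=30 >2 → r--

r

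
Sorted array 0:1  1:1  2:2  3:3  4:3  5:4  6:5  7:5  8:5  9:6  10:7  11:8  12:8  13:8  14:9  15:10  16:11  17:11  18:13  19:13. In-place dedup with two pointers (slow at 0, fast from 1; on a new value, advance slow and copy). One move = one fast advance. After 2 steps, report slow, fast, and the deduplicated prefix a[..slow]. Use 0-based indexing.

slow=1, fast=3, prefix=[1, 2]

(s=0,f=1) a[fast]=1=a[slow] dup → fast++
(s=0,f=2) a[fast]=2≠a[slow]=1 write a[1]=2 → slow++,fast++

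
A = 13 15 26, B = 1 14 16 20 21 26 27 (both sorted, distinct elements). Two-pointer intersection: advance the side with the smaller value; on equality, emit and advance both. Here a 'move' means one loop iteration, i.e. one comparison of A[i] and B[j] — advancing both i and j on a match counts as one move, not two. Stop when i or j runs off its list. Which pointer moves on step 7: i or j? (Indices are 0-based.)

[i=0,j=0] 13>1 → j++
[i=0,j=1] 13<14 → i++
[i=1,j=1] 15>14 → j++
[i=1,j=2] 15<16 → i++
[i=2,j=2] 26>16 → j++
[i=2,j=3] 26>20 → j++
[i=2,j=4] 26>21 → j++

j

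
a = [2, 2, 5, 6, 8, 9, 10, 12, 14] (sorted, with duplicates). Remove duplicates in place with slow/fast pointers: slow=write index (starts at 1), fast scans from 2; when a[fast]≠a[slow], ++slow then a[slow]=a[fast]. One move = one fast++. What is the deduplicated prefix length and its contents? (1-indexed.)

slow=1 fast=2: a[fast]=2=a[slow] dup, fast++
slow=1 fast=3: a[fast]=5≠a[slow]=2 write a[2]=5, slow++,fast++
slow=2 fast=4: a[fast]=6≠a[slow]=5 write a[3]=6, slow++,fast++
slow=3 fast=5: a[fast]=8≠a[slow]=6 write a[4]=8, slow++,fast++
slow=4 fast=6: a[fast]=9≠a[slow]=8 write a[5]=9, slow++,fast++
slow=5 fast=7: a[fast]=10≠a[slow]=9 write a[6]=10, slow++,fast++
slow=6 fast=8: a[fast]=12≠a[slow]=10 write a[7]=12, slow++,fast++
slow=7 fast=9: a[fast]=14≠a[slow]=12 write a[8]=14, slow++,fast++

length 8; prefix = [2, 5, 6, 8, 9, 10, 12, 14]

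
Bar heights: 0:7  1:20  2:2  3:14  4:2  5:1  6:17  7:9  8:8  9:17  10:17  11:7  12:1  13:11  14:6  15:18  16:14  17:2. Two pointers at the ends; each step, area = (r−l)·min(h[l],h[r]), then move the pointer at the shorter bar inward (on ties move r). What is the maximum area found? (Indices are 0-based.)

[0,17] min(7,2)*17=34 best=34 * → r--
[0,16] min(7,14)*16=112 best=112 * → l++
[1,16] min(20,14)*15=210 best=210 * → r--
[1,15] min(20,18)*14=252 best=252 * → r--
[1,14] min(20,6)*13=78 best=252 → r--
[1,13] min(20,11)*12=132 best=252 → r--
[1,12] min(20,1)*11=11 best=252 → r--
[1,11] min(20,7)*10=70 best=252 → r--
[1,10] min(20,17)*9=153 best=252 → r--
[1,9] min(20,17)*8=136 best=252 → r--
[1,8] min(20,8)*7=56 best=252 → r--
[1,7] min(20,9)*6=54 best=252 → r--
[1,6] min(20,17)*5=85 best=252 → r--
[1,5] min(20,1)*4=4 best=252 → r--
[1,4] min(20,2)*3=6 best=252 → r--
[1,3] min(20,14)*2=28 best=252 → r--
[1,2] min(20,2)*1=2 best=252 → r--

max area = 252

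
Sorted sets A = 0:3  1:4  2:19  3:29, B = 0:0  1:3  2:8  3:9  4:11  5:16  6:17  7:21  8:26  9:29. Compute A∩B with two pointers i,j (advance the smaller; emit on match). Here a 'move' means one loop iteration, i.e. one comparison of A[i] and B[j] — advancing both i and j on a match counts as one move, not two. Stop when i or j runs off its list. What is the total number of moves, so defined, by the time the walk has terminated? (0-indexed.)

12 moves

i=0 j=0: 3>0, j++
i=0 j=1: 3==3 emit, i++,j++
i=1 j=2: 4<8, i++
i=2 j=2: 19>8, j++
i=2 j=3: 19>9, j++
i=2 j=4: 19>11, j++
i=2 j=5: 19>16, j++
i=2 j=6: 19>17, j++
i=2 j=7: 19<21, i++
i=3 j=7: 29>21, j++
i=3 j=8: 29>26, j++
i=3 j=9: 29==29 emit, i++,j++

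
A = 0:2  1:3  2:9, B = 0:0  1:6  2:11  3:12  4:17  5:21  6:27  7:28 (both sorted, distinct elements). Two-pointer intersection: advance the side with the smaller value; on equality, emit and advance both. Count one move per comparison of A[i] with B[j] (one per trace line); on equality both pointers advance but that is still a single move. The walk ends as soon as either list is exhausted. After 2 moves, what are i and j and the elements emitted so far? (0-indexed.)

i=1, j=1, emitted=[]

i=0 j=0: 2>0, j++
i=0 j=1: 2<6, i++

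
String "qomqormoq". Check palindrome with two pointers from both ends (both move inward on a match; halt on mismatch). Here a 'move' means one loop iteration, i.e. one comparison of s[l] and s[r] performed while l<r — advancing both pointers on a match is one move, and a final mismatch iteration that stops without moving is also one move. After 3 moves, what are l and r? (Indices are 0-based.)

[0,8] 'q'=='q' → l++,r--
[1,7] 'o'=='o' → l++,r--
[2,6] 'm'=='m' → l++,r--

l=3, r=5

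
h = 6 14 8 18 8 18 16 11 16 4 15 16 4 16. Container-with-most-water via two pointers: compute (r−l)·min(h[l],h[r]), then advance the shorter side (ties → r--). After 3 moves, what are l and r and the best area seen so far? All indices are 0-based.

l=0 r=13: min(6,16)*13=78 best=78 *, l++
l=1 r=13: min(14,16)*12=168 best=168 *, l++
l=2 r=13: min(8,16)*11=88 best=168, l++

l=3, r=13, best area=168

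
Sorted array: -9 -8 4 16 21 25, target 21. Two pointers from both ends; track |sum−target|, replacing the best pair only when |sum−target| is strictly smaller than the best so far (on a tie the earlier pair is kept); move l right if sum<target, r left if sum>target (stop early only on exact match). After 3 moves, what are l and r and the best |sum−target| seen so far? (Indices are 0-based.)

l=0 r=5: -9+25=16 d=5 *, l++
l=1 r=5: -8+25=17 d=4 *, l++
l=2 r=5: 4+25=29 d=8, r--

l=2, r=4, best |Δ|=4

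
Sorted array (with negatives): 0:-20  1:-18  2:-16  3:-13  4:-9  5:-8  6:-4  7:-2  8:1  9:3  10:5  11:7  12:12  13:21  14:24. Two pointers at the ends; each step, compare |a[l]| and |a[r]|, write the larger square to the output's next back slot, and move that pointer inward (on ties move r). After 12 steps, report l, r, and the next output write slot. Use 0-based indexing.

l=0 r=14: |-20|<=|24| out[14]=576, r--
l=0 r=13: |-20|<=|21| out[13]=441, r--
l=0 r=12: |-20|>|12| out[12]=400, l++
l=1 r=12: |-18|>|12| out[11]=324, l++
l=2 r=12: |-16|>|12| out[10]=256, l++
l=3 r=12: |-13|>|12| out[9]=169, l++
l=4 r=12: |-9|<=|12| out[8]=144, r--
l=4 r=11: |-9|>|7| out[7]=81, l++
l=5 r=11: |-8|>|7| out[6]=64, l++
l=6 r=11: |-4|<=|7| out[5]=49, r--
l=6 r=10: |-4|<=|5| out[4]=25, r--
l=6 r=9: |-4|>|3| out[3]=16, l++

l=7, r=9, next write slot=2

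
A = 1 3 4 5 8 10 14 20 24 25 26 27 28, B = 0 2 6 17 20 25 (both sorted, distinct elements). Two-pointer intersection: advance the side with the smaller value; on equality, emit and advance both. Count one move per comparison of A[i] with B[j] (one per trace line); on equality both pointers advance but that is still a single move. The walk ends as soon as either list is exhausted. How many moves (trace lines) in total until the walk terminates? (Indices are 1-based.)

14 moves

[i=1,j=1] 1>0 → j++
[i=1,j=2] 1<2 → i++
[i=2,j=2] 3>2 → j++
[i=2,j=3] 3<6 → i++
[i=3,j=3] 4<6 → i++
[i=4,j=3] 5<6 → i++
[i=5,j=3] 8>6 → j++
[i=5,j=4] 8<17 → i++
[i=6,j=4] 10<17 → i++
[i=7,j=4] 14<17 → i++
[i=8,j=4] 20>17 → j++
[i=8,j=5] 20==20 emit → i++,j++
[i=9,j=6] 24<25 → i++
[i=10,j=6] 25==25 emit → i++,j++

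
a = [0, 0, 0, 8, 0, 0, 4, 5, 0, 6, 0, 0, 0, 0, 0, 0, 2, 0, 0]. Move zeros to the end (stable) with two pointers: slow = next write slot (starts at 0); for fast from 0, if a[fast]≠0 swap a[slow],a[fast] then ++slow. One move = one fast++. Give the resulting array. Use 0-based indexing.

slow=0 fast=0: a[fast]=0, fast++
slow=0 fast=1: a[fast]=0, fast++
slow=0 fast=2: a[fast]=0, fast++
slow=0 fast=3: a[fast]=8≠0 swap→a[0]=8, slow++,fast++
slow=1 fast=4: a[fast]=0, fast++
slow=1 fast=5: a[fast]=0, fast++
slow=1 fast=6: a[fast]=4≠0 swap→a[1]=4, slow++,fast++
slow=2 fast=7: a[fast]=5≠0 swap→a[2]=5, slow++,fast++
slow=3 fast=8: a[fast]=0, fast++
slow=3 fast=9: a[fast]=6≠0 swap→a[3]=6, slow++,fast++
slow=4 fast=10: a[fast]=0, fast++
slow=4 fast=11: a[fast]=0, fast++
slow=4 fast=12: a[fast]=0, fast++
slow=4 fast=13: a[fast]=0, fast++
slow=4 fast=14: a[fast]=0, fast++
slow=4 fast=15: a[fast]=0, fast++
slow=4 fast=16: a[fast]=2≠0 swap→a[4]=2, slow++,fast++
slow=5 fast=17: a[fast]=0, fast++
slow=5 fast=18: a[fast]=0, fast++

[8, 4, 5, 6, 2, 0, 0, 0, 0, 0, 0, 0, 0, 0, 0, 0, 0, 0, 0]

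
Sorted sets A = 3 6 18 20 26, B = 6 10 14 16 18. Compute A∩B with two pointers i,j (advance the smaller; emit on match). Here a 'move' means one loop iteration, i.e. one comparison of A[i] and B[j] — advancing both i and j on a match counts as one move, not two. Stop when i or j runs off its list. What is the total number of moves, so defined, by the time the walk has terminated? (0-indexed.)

6 moves

i=0 j=0: 3<6, i++
i=1 j=0: 6==6 emit, i++,j++
i=2 j=1: 18>10, j++
i=2 j=2: 18>14, j++
i=2 j=3: 18>16, j++
i=2 j=4: 18==18 emit, i++,j++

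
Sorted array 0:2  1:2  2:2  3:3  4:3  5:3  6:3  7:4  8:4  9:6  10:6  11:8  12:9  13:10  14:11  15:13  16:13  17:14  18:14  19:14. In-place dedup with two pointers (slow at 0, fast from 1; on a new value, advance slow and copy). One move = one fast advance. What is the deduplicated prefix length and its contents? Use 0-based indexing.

(s=0,f=1) a[fast]=2=a[slow] dup → fast++
(s=0,f=2) a[fast]=2=a[slow] dup → fast++
(s=0,f=3) a[fast]=3≠a[slow]=2 write a[1]=3 → slow++,fast++
(s=1,f=4) a[fast]=3=a[slow] dup → fast++
(s=1,f=5) a[fast]=3=a[slow] dup → fast++
(s=1,f=6) a[fast]=3=a[slow] dup → fast++
(s=1,f=7) a[fast]=4≠a[slow]=3 write a[2]=4 → slow++,fast++
(s=2,f=8) a[fast]=4=a[slow] dup → fast++
(s=2,f=9) a[fast]=6≠a[slow]=4 write a[3]=6 → slow++,fast++
(s=3,f=10) a[fast]=6=a[slow] dup → fast++
(s=3,f=11) a[fast]=8≠a[slow]=6 write a[4]=8 → slow++,fast++
(s=4,f=12) a[fast]=9≠a[slow]=8 write a[5]=9 → slow++,fast++
(s=5,f=13) a[fast]=10≠a[slow]=9 write a[6]=10 → slow++,fast++
(s=6,f=14) a[fast]=11≠a[slow]=10 write a[7]=11 → slow++,fast++
(s=7,f=15) a[fast]=13≠a[slow]=11 write a[8]=13 → slow++,fast++
(s=8,f=16) a[fast]=13=a[slow] dup → fast++
(s=8,f=17) a[fast]=14≠a[slow]=13 write a[9]=14 → slow++,fast++
(s=9,f=18) a[fast]=14=a[slow] dup → fast++
(s=9,f=19) a[fast]=14=a[slow] dup → fast++

length 10; prefix = [2, 3, 4, 6, 8, 9, 10, 11, 13, 14]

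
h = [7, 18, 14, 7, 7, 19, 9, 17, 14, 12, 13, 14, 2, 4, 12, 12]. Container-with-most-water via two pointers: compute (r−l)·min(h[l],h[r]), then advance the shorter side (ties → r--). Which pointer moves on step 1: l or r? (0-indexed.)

l

[0,15] min(7,12)*15=105 best=105 * → l++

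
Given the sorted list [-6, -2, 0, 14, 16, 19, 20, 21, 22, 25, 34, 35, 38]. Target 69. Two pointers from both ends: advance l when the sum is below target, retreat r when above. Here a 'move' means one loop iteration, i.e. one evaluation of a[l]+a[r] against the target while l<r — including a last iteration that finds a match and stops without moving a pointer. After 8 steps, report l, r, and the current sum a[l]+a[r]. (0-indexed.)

[0,12] -6+38=32 <69 → l++
[1,12] -2+38=36 <69 → l++
[2,12] 0+38=38 <69 → l++
[3,12] 14+38=52 <69 → l++
[4,12] 16+38=54 <69 → l++
[5,12] 19+38=57 <69 → l++
[6,12] 20+38=58 <69 → l++
[7,12] 21+38=59 <69 → l++

l=8, r=12, sum=60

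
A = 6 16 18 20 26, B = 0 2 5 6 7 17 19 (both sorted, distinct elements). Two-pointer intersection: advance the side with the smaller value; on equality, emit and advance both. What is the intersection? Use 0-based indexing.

intersection = [6]

i=0 j=0: 6>0, j++
i=0 j=1: 6>2, j++
i=0 j=2: 6>5, j++
i=0 j=3: 6==6 emit, i++,j++
i=1 j=4: 16>7, j++
i=1 j=5: 16<17, i++
i=2 j=5: 18>17, j++
i=2 j=6: 18<19, i++
i=3 j=6: 20>19, j++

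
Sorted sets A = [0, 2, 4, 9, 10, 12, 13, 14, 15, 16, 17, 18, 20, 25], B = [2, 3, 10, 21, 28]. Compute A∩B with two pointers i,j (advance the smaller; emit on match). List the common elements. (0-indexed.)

intersection = [2, 10]

[i=0,j=0] 0<2 → i++
[i=1,j=0] 2==2 emit → i++,j++
[i=2,j=1] 4>3 → j++
[i=2,j=2] 4<10 → i++
[i=3,j=2] 9<10 → i++
[i=4,j=2] 10==10 emit → i++,j++
[i=5,j=3] 12<21 → i++
[i=6,j=3] 13<21 → i++
[i=7,j=3] 14<21 → i++
[i=8,j=3] 15<21 → i++
[i=9,j=3] 16<21 → i++
[i=10,j=3] 17<21 → i++
[i=11,j=3] 18<21 → i++
[i=12,j=3] 20<21 → i++
[i=13,j=3] 25>21 → j++
[i=13,j=4] 25<28 → i++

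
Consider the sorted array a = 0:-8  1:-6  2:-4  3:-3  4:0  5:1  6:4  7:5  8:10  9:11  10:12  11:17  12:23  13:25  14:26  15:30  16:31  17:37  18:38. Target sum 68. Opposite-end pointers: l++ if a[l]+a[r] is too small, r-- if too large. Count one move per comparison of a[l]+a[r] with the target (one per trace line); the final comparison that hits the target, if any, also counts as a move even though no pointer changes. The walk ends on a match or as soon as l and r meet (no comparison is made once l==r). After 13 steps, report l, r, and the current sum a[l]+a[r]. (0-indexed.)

l=0 r=18: -8+38=30 <68, l++
l=1 r=18: -6+38=32 <68, l++
l=2 r=18: -4+38=34 <68, l++
l=3 r=18: -3+38=35 <68, l++
l=4 r=18: 0+38=38 <68, l++
l=5 r=18: 1+38=39 <68, l++
l=6 r=18: 4+38=42 <68, l++
l=7 r=18: 5+38=43 <68, l++
l=8 r=18: 10+38=48 <68, l++
l=9 r=18: 11+38=49 <68, l++
l=10 r=18: 12+38=50 <68, l++
l=11 r=18: 17+38=55 <68, l++
l=12 r=18: 23+38=61 <68, l++

l=13, r=18, sum=63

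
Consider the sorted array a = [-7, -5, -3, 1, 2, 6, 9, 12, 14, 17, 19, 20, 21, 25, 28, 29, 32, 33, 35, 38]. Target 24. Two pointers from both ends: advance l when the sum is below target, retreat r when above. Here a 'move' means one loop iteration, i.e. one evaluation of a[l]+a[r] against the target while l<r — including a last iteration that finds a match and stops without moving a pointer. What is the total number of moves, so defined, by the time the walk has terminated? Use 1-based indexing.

6 moves

[1,20] -7+38=31 >24 → r--
[1,19] -7+35=28 >24 → r--
[1,18] -7+33=26 >24 → r--
[1,17] -7+32=25 >24 → r--
[1,16] -7+29=22 <24 → l++
[2,16] -5+29=24 → found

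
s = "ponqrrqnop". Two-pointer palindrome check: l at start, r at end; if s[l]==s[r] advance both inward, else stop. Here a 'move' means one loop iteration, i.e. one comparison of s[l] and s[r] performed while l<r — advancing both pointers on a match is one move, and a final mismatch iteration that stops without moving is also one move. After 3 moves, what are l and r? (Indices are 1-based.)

[1,10] 'p'=='p' → l++,r--
[2,9] 'o'=='o' → l++,r--
[3,8] 'n'=='n' → l++,r--

l=4, r=7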